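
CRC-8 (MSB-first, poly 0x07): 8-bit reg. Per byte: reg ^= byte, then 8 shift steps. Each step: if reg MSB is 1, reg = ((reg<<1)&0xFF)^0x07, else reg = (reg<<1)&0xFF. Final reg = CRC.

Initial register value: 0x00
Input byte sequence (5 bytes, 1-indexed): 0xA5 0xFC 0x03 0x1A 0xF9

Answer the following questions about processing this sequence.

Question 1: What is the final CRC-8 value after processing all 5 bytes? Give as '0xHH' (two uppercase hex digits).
After byte 1 (0xA5): reg=0x72
After byte 2 (0xFC): reg=0xA3
After byte 3 (0x03): reg=0x69
After byte 4 (0x1A): reg=0x5E
After byte 5 (0xF9): reg=0x7C

Answer: 0x7C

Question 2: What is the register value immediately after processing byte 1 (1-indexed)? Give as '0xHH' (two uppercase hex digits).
After byte 1 (0xA5): reg=0x72

Answer: 0x72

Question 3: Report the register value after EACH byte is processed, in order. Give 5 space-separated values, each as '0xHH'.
0x72 0xA3 0x69 0x5E 0x7C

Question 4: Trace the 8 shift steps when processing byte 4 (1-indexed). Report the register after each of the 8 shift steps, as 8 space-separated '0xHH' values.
Answer: 0xE6 0xCB 0x91 0x25 0x4A 0x94 0x2F 0x5E

Derivation:
After byte 1 (0xA5): reg=0x72
After byte 2 (0xFC): reg=0xA3
After byte 3 (0x03): reg=0x69
Register before byte 4: 0x69
After XOR with byte 0x1A: 0x73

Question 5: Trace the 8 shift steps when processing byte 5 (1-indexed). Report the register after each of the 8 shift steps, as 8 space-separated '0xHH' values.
After byte 1 (0xA5): reg=0x72
After byte 2 (0xFC): reg=0xA3
After byte 3 (0x03): reg=0x69
After byte 4 (0x1A): reg=0x5E
Register before byte 5: 0x5E
After XOR with byte 0xF9: 0xA7

Answer: 0x49 0x92 0x23 0x46 0x8C 0x1F 0x3E 0x7C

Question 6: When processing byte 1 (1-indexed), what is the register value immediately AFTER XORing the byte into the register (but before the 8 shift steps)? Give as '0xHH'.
Answer: 0xA5

Derivation:
Register before byte 1: 0x00
Byte 1: 0xA5
0x00 XOR 0xA5 = 0xA5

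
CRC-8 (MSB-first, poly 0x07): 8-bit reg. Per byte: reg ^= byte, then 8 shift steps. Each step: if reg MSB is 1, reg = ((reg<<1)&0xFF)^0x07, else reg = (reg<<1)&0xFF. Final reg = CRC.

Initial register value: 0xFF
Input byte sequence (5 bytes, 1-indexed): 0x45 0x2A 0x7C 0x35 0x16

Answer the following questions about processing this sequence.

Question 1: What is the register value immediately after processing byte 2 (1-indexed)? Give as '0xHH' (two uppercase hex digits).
Answer: 0x1B

Derivation:
After byte 1 (0x45): reg=0x2F
After byte 2 (0x2A): reg=0x1B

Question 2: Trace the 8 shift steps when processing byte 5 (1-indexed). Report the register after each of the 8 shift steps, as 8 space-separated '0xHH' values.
After byte 1 (0x45): reg=0x2F
After byte 2 (0x2A): reg=0x1B
After byte 3 (0x7C): reg=0x32
After byte 4 (0x35): reg=0x15
Register before byte 5: 0x15
After XOR with byte 0x16: 0x03

Answer: 0x06 0x0C 0x18 0x30 0x60 0xC0 0x87 0x09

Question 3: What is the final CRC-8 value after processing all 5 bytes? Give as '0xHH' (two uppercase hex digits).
After byte 1 (0x45): reg=0x2F
After byte 2 (0x2A): reg=0x1B
After byte 3 (0x7C): reg=0x32
After byte 4 (0x35): reg=0x15
After byte 5 (0x16): reg=0x09

Answer: 0x09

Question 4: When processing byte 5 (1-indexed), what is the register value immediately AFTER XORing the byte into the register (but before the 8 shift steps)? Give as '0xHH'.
Register before byte 5: 0x15
Byte 5: 0x16
0x15 XOR 0x16 = 0x03

Answer: 0x03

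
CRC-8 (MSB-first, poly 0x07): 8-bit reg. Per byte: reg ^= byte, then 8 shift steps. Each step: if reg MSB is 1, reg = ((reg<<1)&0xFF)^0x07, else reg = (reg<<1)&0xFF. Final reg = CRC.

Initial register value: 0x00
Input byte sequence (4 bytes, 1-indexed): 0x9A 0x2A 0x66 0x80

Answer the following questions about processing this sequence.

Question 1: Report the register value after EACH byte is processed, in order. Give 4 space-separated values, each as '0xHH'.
0xCF 0xB5 0x37 0x0C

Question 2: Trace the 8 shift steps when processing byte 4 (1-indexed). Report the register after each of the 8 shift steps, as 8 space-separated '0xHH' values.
After byte 1 (0x9A): reg=0xCF
After byte 2 (0x2A): reg=0xB5
After byte 3 (0x66): reg=0x37
Register before byte 4: 0x37
After XOR with byte 0x80: 0xB7

Answer: 0x69 0xD2 0xA3 0x41 0x82 0x03 0x06 0x0C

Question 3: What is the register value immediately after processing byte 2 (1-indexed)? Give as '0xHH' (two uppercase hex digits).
Answer: 0xB5

Derivation:
After byte 1 (0x9A): reg=0xCF
After byte 2 (0x2A): reg=0xB5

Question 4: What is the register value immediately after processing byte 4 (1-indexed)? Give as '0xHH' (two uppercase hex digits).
Answer: 0x0C

Derivation:
After byte 1 (0x9A): reg=0xCF
After byte 2 (0x2A): reg=0xB5
After byte 3 (0x66): reg=0x37
After byte 4 (0x80): reg=0x0C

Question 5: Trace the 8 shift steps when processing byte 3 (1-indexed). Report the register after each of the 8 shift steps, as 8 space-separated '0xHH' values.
Answer: 0xA1 0x45 0x8A 0x13 0x26 0x4C 0x98 0x37

Derivation:
After byte 1 (0x9A): reg=0xCF
After byte 2 (0x2A): reg=0xB5
Register before byte 3: 0xB5
After XOR with byte 0x66: 0xD3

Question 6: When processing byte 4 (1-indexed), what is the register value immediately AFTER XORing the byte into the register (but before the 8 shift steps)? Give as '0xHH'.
Register before byte 4: 0x37
Byte 4: 0x80
0x37 XOR 0x80 = 0xB7

Answer: 0xB7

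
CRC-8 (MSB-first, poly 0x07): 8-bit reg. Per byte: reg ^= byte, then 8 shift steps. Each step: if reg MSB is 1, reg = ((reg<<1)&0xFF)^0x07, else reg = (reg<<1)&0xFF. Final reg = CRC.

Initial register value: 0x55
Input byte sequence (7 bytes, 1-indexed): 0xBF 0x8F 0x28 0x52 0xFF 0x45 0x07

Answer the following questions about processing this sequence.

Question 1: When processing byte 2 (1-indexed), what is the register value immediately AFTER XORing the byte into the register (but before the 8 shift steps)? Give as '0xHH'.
Register before byte 2: 0x98
Byte 2: 0x8F
0x98 XOR 0x8F = 0x17

Answer: 0x17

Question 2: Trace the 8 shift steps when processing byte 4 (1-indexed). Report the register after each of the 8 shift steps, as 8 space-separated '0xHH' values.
After byte 1 (0xBF): reg=0x98
After byte 2 (0x8F): reg=0x65
After byte 3 (0x28): reg=0xE4
Register before byte 4: 0xE4
After XOR with byte 0x52: 0xB6

Answer: 0x6B 0xD6 0xAB 0x51 0xA2 0x43 0x86 0x0B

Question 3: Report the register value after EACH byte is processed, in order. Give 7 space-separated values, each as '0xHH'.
0x98 0x65 0xE4 0x0B 0xC2 0x9C 0xC8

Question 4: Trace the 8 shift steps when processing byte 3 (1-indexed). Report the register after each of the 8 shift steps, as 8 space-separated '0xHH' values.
After byte 1 (0xBF): reg=0x98
After byte 2 (0x8F): reg=0x65
Register before byte 3: 0x65
After XOR with byte 0x28: 0x4D

Answer: 0x9A 0x33 0x66 0xCC 0x9F 0x39 0x72 0xE4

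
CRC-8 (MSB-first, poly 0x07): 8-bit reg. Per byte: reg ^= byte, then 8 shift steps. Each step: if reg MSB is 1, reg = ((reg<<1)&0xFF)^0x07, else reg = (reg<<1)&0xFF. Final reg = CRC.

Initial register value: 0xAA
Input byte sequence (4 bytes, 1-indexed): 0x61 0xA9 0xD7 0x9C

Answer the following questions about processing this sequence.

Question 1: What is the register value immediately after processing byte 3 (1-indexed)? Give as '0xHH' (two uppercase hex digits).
Answer: 0xEF

Derivation:
After byte 1 (0x61): reg=0x7F
After byte 2 (0xA9): reg=0x2C
After byte 3 (0xD7): reg=0xEF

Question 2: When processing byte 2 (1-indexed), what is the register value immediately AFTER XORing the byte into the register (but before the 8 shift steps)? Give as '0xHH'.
Register before byte 2: 0x7F
Byte 2: 0xA9
0x7F XOR 0xA9 = 0xD6

Answer: 0xD6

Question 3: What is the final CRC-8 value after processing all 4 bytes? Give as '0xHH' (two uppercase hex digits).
Answer: 0x5E

Derivation:
After byte 1 (0x61): reg=0x7F
After byte 2 (0xA9): reg=0x2C
After byte 3 (0xD7): reg=0xEF
After byte 4 (0x9C): reg=0x5E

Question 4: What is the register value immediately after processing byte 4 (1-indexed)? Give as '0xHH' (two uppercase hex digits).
Answer: 0x5E

Derivation:
After byte 1 (0x61): reg=0x7F
After byte 2 (0xA9): reg=0x2C
After byte 3 (0xD7): reg=0xEF
After byte 4 (0x9C): reg=0x5E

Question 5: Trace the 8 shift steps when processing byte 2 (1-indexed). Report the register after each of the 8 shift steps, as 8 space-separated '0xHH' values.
After byte 1 (0x61): reg=0x7F
Register before byte 2: 0x7F
After XOR with byte 0xA9: 0xD6

Answer: 0xAB 0x51 0xA2 0x43 0x86 0x0B 0x16 0x2C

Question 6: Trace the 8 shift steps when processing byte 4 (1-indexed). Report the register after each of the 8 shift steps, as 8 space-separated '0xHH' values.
After byte 1 (0x61): reg=0x7F
After byte 2 (0xA9): reg=0x2C
After byte 3 (0xD7): reg=0xEF
Register before byte 4: 0xEF
After XOR with byte 0x9C: 0x73

Answer: 0xE6 0xCB 0x91 0x25 0x4A 0x94 0x2F 0x5E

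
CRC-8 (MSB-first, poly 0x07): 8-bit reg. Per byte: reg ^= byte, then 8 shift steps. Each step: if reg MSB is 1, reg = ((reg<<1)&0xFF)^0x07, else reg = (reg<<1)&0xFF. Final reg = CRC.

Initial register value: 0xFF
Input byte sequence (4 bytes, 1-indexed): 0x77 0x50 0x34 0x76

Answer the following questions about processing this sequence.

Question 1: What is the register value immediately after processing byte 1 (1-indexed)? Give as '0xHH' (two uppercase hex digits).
Answer: 0xB1

Derivation:
After byte 1 (0x77): reg=0xB1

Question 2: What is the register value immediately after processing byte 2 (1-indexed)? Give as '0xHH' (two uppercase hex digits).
Answer: 0xA9

Derivation:
After byte 1 (0x77): reg=0xB1
After byte 2 (0x50): reg=0xA9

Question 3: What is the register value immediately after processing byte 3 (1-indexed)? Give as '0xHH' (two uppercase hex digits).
After byte 1 (0x77): reg=0xB1
After byte 2 (0x50): reg=0xA9
After byte 3 (0x34): reg=0xDA

Answer: 0xDA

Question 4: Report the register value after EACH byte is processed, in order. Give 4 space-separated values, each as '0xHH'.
0xB1 0xA9 0xDA 0x4D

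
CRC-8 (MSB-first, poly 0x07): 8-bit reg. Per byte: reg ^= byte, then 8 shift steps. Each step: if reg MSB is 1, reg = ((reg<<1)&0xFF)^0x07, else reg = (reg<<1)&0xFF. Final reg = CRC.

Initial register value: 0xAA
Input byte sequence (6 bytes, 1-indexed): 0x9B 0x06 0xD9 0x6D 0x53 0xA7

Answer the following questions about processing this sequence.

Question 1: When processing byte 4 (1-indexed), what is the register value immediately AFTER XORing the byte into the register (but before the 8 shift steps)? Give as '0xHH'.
Answer: 0x98

Derivation:
Register before byte 4: 0xF5
Byte 4: 0x6D
0xF5 XOR 0x6D = 0x98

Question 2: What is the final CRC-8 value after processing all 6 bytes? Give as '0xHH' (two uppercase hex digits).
After byte 1 (0x9B): reg=0x97
After byte 2 (0x06): reg=0xFE
After byte 3 (0xD9): reg=0xF5
After byte 4 (0x6D): reg=0xC1
After byte 5 (0x53): reg=0xF7
After byte 6 (0xA7): reg=0xB7

Answer: 0xB7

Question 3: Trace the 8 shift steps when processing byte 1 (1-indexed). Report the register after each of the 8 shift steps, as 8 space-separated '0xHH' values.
Register before byte 1: 0xAA
After XOR with byte 0x9B: 0x31

Answer: 0x62 0xC4 0x8F 0x19 0x32 0x64 0xC8 0x97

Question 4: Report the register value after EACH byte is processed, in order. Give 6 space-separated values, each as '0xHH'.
0x97 0xFE 0xF5 0xC1 0xF7 0xB7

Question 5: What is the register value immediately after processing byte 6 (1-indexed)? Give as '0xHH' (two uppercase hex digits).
After byte 1 (0x9B): reg=0x97
After byte 2 (0x06): reg=0xFE
After byte 3 (0xD9): reg=0xF5
After byte 4 (0x6D): reg=0xC1
After byte 5 (0x53): reg=0xF7
After byte 6 (0xA7): reg=0xB7

Answer: 0xB7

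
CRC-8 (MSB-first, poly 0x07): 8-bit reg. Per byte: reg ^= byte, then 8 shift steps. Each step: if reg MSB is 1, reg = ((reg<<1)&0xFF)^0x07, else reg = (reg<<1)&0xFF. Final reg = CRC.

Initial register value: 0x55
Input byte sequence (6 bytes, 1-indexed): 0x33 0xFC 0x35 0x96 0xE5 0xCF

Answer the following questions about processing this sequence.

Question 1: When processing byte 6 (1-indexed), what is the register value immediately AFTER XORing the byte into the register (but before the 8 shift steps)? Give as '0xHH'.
Register before byte 6: 0x07
Byte 6: 0xCF
0x07 XOR 0xCF = 0xC8

Answer: 0xC8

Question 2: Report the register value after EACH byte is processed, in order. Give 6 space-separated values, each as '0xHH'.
0x35 0x71 0xDB 0xE4 0x07 0x76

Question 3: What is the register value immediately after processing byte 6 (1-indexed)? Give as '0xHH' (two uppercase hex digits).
Answer: 0x76

Derivation:
After byte 1 (0x33): reg=0x35
After byte 2 (0xFC): reg=0x71
After byte 3 (0x35): reg=0xDB
After byte 4 (0x96): reg=0xE4
After byte 5 (0xE5): reg=0x07
After byte 6 (0xCF): reg=0x76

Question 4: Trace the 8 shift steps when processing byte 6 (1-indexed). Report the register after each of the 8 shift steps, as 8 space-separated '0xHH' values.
Answer: 0x97 0x29 0x52 0xA4 0x4F 0x9E 0x3B 0x76

Derivation:
After byte 1 (0x33): reg=0x35
After byte 2 (0xFC): reg=0x71
After byte 3 (0x35): reg=0xDB
After byte 4 (0x96): reg=0xE4
After byte 5 (0xE5): reg=0x07
Register before byte 6: 0x07
After XOR with byte 0xCF: 0xC8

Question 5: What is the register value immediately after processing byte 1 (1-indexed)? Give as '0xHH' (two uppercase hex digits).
After byte 1 (0x33): reg=0x35

Answer: 0x35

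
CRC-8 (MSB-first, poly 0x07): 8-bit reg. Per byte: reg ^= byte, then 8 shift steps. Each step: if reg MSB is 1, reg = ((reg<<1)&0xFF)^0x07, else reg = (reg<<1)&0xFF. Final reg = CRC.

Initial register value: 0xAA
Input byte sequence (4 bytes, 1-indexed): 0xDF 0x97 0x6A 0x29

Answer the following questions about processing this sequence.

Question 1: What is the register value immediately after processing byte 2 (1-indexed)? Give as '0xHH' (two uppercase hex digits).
Answer: 0x0F

Derivation:
After byte 1 (0xDF): reg=0x4C
After byte 2 (0x97): reg=0x0F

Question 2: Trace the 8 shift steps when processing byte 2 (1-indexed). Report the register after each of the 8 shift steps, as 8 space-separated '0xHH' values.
Answer: 0xB1 0x65 0xCA 0x93 0x21 0x42 0x84 0x0F

Derivation:
After byte 1 (0xDF): reg=0x4C
Register before byte 2: 0x4C
After XOR with byte 0x97: 0xDB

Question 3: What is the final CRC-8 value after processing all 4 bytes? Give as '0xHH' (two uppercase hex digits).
After byte 1 (0xDF): reg=0x4C
After byte 2 (0x97): reg=0x0F
After byte 3 (0x6A): reg=0x3C
After byte 4 (0x29): reg=0x6B

Answer: 0x6B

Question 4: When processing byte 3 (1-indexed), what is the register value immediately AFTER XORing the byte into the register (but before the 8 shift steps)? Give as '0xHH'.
Register before byte 3: 0x0F
Byte 3: 0x6A
0x0F XOR 0x6A = 0x65

Answer: 0x65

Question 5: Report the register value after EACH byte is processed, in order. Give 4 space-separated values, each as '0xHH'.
0x4C 0x0F 0x3C 0x6B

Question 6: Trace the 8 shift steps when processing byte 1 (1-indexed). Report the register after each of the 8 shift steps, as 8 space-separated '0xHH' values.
Answer: 0xEA 0xD3 0xA1 0x45 0x8A 0x13 0x26 0x4C

Derivation:
Register before byte 1: 0xAA
After XOR with byte 0xDF: 0x75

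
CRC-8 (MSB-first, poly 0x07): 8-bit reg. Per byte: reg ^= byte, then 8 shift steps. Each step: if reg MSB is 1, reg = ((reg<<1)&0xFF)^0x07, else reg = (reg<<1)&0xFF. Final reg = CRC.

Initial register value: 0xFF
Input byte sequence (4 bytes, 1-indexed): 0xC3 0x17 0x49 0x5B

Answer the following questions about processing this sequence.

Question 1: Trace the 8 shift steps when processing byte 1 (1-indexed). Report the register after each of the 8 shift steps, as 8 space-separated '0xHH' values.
Register before byte 1: 0xFF
After XOR with byte 0xC3: 0x3C

Answer: 0x78 0xF0 0xE7 0xC9 0x95 0x2D 0x5A 0xB4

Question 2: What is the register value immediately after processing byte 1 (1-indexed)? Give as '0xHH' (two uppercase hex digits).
Answer: 0xB4

Derivation:
After byte 1 (0xC3): reg=0xB4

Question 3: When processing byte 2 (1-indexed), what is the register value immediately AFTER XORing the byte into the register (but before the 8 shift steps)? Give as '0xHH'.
Register before byte 2: 0xB4
Byte 2: 0x17
0xB4 XOR 0x17 = 0xA3

Answer: 0xA3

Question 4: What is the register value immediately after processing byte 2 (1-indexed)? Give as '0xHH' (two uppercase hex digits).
Answer: 0x60

Derivation:
After byte 1 (0xC3): reg=0xB4
After byte 2 (0x17): reg=0x60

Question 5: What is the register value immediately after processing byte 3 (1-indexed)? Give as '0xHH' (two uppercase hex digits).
Answer: 0xDF

Derivation:
After byte 1 (0xC3): reg=0xB4
After byte 2 (0x17): reg=0x60
After byte 3 (0x49): reg=0xDF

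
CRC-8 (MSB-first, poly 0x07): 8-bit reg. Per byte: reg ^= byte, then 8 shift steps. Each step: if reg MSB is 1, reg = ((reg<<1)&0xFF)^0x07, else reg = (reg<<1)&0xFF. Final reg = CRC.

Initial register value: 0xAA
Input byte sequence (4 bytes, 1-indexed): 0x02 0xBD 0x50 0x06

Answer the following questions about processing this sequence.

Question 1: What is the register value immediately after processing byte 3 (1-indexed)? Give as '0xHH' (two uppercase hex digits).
After byte 1 (0x02): reg=0x51
After byte 2 (0xBD): reg=0x8A
After byte 3 (0x50): reg=0x08

Answer: 0x08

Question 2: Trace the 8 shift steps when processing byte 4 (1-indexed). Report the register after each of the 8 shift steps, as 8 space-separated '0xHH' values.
Answer: 0x1C 0x38 0x70 0xE0 0xC7 0x89 0x15 0x2A

Derivation:
After byte 1 (0x02): reg=0x51
After byte 2 (0xBD): reg=0x8A
After byte 3 (0x50): reg=0x08
Register before byte 4: 0x08
After XOR with byte 0x06: 0x0E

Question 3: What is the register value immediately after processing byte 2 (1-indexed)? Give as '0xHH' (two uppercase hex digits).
After byte 1 (0x02): reg=0x51
After byte 2 (0xBD): reg=0x8A

Answer: 0x8A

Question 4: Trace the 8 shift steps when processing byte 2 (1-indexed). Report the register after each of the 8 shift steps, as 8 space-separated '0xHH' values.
After byte 1 (0x02): reg=0x51
Register before byte 2: 0x51
After XOR with byte 0xBD: 0xEC

Answer: 0xDF 0xB9 0x75 0xEA 0xD3 0xA1 0x45 0x8A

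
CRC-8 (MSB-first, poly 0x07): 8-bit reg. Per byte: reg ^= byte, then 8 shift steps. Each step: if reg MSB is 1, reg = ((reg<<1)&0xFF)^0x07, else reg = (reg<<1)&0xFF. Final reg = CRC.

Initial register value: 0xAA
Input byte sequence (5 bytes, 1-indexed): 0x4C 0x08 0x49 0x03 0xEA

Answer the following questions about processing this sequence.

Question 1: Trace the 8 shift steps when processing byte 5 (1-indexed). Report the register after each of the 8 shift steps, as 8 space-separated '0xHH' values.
After byte 1 (0x4C): reg=0xBC
After byte 2 (0x08): reg=0x05
After byte 3 (0x49): reg=0xE3
After byte 4 (0x03): reg=0xAE
Register before byte 5: 0xAE
After XOR with byte 0xEA: 0x44

Answer: 0x88 0x17 0x2E 0x5C 0xB8 0x77 0xEE 0xDB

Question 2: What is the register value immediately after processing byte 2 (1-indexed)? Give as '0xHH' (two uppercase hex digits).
After byte 1 (0x4C): reg=0xBC
After byte 2 (0x08): reg=0x05

Answer: 0x05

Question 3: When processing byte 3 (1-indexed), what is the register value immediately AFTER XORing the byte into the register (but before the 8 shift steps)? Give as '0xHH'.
Answer: 0x4C

Derivation:
Register before byte 3: 0x05
Byte 3: 0x49
0x05 XOR 0x49 = 0x4C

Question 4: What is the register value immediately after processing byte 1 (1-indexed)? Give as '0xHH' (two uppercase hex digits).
Answer: 0xBC

Derivation:
After byte 1 (0x4C): reg=0xBC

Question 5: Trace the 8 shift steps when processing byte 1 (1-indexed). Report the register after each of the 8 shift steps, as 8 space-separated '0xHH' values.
Answer: 0xCB 0x91 0x25 0x4A 0x94 0x2F 0x5E 0xBC

Derivation:
Register before byte 1: 0xAA
After XOR with byte 0x4C: 0xE6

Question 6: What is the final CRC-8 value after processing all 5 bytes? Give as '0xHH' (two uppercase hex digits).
Answer: 0xDB

Derivation:
After byte 1 (0x4C): reg=0xBC
After byte 2 (0x08): reg=0x05
After byte 3 (0x49): reg=0xE3
After byte 4 (0x03): reg=0xAE
After byte 5 (0xEA): reg=0xDB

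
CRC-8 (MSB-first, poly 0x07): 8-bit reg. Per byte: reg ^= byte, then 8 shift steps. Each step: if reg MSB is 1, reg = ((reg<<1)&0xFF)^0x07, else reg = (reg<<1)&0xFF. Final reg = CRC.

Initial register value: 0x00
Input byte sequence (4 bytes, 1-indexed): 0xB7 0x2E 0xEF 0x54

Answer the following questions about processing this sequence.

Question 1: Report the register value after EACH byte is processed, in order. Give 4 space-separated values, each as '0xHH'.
0x0C 0xEE 0x07 0xBE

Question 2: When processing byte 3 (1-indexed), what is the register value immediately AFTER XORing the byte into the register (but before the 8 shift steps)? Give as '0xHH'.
Answer: 0x01

Derivation:
Register before byte 3: 0xEE
Byte 3: 0xEF
0xEE XOR 0xEF = 0x01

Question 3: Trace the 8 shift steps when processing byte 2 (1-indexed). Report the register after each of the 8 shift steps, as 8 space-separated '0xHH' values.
After byte 1 (0xB7): reg=0x0C
Register before byte 2: 0x0C
After XOR with byte 0x2E: 0x22

Answer: 0x44 0x88 0x17 0x2E 0x5C 0xB8 0x77 0xEE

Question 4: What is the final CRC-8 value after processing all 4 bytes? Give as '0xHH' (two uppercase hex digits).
After byte 1 (0xB7): reg=0x0C
After byte 2 (0x2E): reg=0xEE
After byte 3 (0xEF): reg=0x07
After byte 4 (0x54): reg=0xBE

Answer: 0xBE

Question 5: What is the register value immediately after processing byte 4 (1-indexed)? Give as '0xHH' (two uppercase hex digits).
Answer: 0xBE

Derivation:
After byte 1 (0xB7): reg=0x0C
After byte 2 (0x2E): reg=0xEE
After byte 3 (0xEF): reg=0x07
After byte 4 (0x54): reg=0xBE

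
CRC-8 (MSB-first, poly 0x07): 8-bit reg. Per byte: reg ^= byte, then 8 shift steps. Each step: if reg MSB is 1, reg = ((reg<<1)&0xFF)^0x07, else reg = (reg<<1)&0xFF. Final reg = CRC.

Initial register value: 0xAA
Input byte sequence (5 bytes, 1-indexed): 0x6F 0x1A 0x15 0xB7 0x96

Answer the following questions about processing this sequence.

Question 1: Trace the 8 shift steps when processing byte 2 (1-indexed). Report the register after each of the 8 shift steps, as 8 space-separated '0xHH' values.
After byte 1 (0x6F): reg=0x55
Register before byte 2: 0x55
After XOR with byte 0x1A: 0x4F

Answer: 0x9E 0x3B 0x76 0xEC 0xDF 0xB9 0x75 0xEA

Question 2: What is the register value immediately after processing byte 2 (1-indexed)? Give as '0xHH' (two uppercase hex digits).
Answer: 0xEA

Derivation:
After byte 1 (0x6F): reg=0x55
After byte 2 (0x1A): reg=0xEA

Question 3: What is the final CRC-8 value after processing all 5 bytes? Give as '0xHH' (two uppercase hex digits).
Answer: 0xE4

Derivation:
After byte 1 (0x6F): reg=0x55
After byte 2 (0x1A): reg=0xEA
After byte 3 (0x15): reg=0xF3
After byte 4 (0xB7): reg=0xDB
After byte 5 (0x96): reg=0xE4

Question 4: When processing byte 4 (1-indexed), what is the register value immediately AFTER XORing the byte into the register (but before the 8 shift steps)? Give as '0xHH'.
Register before byte 4: 0xF3
Byte 4: 0xB7
0xF3 XOR 0xB7 = 0x44

Answer: 0x44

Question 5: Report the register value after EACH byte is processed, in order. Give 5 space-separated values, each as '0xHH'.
0x55 0xEA 0xF3 0xDB 0xE4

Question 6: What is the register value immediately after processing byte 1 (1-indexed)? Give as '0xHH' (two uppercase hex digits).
After byte 1 (0x6F): reg=0x55

Answer: 0x55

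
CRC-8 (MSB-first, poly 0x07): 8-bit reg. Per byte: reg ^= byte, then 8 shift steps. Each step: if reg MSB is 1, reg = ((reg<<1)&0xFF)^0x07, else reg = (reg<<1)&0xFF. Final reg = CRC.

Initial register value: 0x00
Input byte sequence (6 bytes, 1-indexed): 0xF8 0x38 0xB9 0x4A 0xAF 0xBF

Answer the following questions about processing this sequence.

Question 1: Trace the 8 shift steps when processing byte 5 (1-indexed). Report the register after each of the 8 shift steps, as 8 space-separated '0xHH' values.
Answer: 0x59 0xB2 0x63 0xC6 0x8B 0x11 0x22 0x44

Derivation:
After byte 1 (0xF8): reg=0xE6
After byte 2 (0x38): reg=0x14
After byte 3 (0xB9): reg=0x4A
After byte 4 (0x4A): reg=0x00
Register before byte 5: 0x00
After XOR with byte 0xAF: 0xAF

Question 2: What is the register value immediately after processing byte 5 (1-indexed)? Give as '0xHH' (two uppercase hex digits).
Answer: 0x44

Derivation:
After byte 1 (0xF8): reg=0xE6
After byte 2 (0x38): reg=0x14
After byte 3 (0xB9): reg=0x4A
After byte 4 (0x4A): reg=0x00
After byte 5 (0xAF): reg=0x44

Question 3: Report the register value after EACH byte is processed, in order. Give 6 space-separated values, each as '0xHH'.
0xE6 0x14 0x4A 0x00 0x44 0xEF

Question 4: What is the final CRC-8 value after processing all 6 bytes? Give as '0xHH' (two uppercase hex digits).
Answer: 0xEF

Derivation:
After byte 1 (0xF8): reg=0xE6
After byte 2 (0x38): reg=0x14
After byte 3 (0xB9): reg=0x4A
After byte 4 (0x4A): reg=0x00
After byte 5 (0xAF): reg=0x44
After byte 6 (0xBF): reg=0xEF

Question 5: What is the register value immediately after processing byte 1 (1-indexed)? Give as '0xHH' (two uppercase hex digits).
After byte 1 (0xF8): reg=0xE6

Answer: 0xE6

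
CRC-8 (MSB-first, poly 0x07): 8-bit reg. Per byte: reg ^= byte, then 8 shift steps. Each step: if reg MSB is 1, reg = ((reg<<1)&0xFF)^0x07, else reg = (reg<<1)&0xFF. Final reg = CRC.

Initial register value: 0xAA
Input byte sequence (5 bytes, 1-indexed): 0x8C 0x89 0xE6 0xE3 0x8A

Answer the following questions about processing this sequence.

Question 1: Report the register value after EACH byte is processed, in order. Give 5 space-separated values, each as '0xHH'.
0xF2 0x66 0x89 0x11 0xC8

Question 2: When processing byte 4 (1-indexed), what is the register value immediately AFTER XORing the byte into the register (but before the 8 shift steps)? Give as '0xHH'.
Answer: 0x6A

Derivation:
Register before byte 4: 0x89
Byte 4: 0xE3
0x89 XOR 0xE3 = 0x6A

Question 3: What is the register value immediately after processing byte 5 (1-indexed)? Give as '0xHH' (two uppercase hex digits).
After byte 1 (0x8C): reg=0xF2
After byte 2 (0x89): reg=0x66
After byte 3 (0xE6): reg=0x89
After byte 4 (0xE3): reg=0x11
After byte 5 (0x8A): reg=0xC8

Answer: 0xC8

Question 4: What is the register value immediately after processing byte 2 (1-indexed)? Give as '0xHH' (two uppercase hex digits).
Answer: 0x66

Derivation:
After byte 1 (0x8C): reg=0xF2
After byte 2 (0x89): reg=0x66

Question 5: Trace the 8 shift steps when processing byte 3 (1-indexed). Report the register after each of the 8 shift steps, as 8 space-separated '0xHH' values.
Answer: 0x07 0x0E 0x1C 0x38 0x70 0xE0 0xC7 0x89

Derivation:
After byte 1 (0x8C): reg=0xF2
After byte 2 (0x89): reg=0x66
Register before byte 3: 0x66
After XOR with byte 0xE6: 0x80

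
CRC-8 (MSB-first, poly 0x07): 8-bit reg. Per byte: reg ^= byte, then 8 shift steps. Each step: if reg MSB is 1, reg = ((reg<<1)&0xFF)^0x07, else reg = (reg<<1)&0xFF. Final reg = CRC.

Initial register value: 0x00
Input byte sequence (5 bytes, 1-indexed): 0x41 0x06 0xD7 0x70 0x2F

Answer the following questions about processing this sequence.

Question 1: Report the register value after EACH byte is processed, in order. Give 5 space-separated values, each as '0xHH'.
0xC0 0x5C 0xB8 0x76 0x88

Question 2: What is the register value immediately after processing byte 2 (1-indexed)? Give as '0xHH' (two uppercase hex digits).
After byte 1 (0x41): reg=0xC0
After byte 2 (0x06): reg=0x5C

Answer: 0x5C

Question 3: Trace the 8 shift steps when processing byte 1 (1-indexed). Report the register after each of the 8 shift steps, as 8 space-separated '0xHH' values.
Answer: 0x82 0x03 0x06 0x0C 0x18 0x30 0x60 0xC0

Derivation:
Register before byte 1: 0x00
After XOR with byte 0x41: 0x41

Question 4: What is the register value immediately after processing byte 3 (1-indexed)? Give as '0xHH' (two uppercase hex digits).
Answer: 0xB8

Derivation:
After byte 1 (0x41): reg=0xC0
After byte 2 (0x06): reg=0x5C
After byte 3 (0xD7): reg=0xB8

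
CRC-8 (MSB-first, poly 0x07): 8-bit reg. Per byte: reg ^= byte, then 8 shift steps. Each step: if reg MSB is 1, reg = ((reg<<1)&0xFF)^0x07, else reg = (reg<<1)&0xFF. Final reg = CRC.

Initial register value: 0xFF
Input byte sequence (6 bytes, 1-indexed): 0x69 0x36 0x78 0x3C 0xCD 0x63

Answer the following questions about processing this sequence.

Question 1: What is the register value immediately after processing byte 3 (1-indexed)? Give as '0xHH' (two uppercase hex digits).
Answer: 0x3C

Derivation:
After byte 1 (0x69): reg=0xEB
After byte 2 (0x36): reg=0x1D
After byte 3 (0x78): reg=0x3C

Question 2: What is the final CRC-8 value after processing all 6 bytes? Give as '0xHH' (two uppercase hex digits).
After byte 1 (0x69): reg=0xEB
After byte 2 (0x36): reg=0x1D
After byte 3 (0x78): reg=0x3C
After byte 4 (0x3C): reg=0x00
After byte 5 (0xCD): reg=0x6D
After byte 6 (0x63): reg=0x2A

Answer: 0x2A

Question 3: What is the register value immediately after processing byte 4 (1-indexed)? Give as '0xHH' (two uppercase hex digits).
After byte 1 (0x69): reg=0xEB
After byte 2 (0x36): reg=0x1D
After byte 3 (0x78): reg=0x3C
After byte 4 (0x3C): reg=0x00

Answer: 0x00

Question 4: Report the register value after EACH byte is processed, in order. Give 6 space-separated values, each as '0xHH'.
0xEB 0x1D 0x3C 0x00 0x6D 0x2A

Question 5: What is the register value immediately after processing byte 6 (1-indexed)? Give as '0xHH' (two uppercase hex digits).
Answer: 0x2A

Derivation:
After byte 1 (0x69): reg=0xEB
After byte 2 (0x36): reg=0x1D
After byte 3 (0x78): reg=0x3C
After byte 4 (0x3C): reg=0x00
After byte 5 (0xCD): reg=0x6D
After byte 6 (0x63): reg=0x2A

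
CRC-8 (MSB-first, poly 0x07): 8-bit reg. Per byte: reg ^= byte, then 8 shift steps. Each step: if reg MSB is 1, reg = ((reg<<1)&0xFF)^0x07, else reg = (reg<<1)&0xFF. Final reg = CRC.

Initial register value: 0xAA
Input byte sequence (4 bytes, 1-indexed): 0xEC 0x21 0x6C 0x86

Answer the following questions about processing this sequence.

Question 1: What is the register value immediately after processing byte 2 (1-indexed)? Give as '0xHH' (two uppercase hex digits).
After byte 1 (0xEC): reg=0xD5
After byte 2 (0x21): reg=0xC2

Answer: 0xC2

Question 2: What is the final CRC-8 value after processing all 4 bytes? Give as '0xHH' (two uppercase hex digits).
After byte 1 (0xEC): reg=0xD5
After byte 2 (0x21): reg=0xC2
After byte 3 (0x6C): reg=0x43
After byte 4 (0x86): reg=0x55

Answer: 0x55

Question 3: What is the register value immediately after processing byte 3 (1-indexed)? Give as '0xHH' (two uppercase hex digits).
After byte 1 (0xEC): reg=0xD5
After byte 2 (0x21): reg=0xC2
After byte 3 (0x6C): reg=0x43

Answer: 0x43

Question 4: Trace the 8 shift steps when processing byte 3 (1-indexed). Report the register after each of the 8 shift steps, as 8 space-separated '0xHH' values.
Answer: 0x5B 0xB6 0x6B 0xD6 0xAB 0x51 0xA2 0x43

Derivation:
After byte 1 (0xEC): reg=0xD5
After byte 2 (0x21): reg=0xC2
Register before byte 3: 0xC2
After XOR with byte 0x6C: 0xAE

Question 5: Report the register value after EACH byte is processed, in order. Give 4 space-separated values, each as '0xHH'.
0xD5 0xC2 0x43 0x55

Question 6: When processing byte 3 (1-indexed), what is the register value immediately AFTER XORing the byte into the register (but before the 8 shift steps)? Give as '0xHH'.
Answer: 0xAE

Derivation:
Register before byte 3: 0xC2
Byte 3: 0x6C
0xC2 XOR 0x6C = 0xAE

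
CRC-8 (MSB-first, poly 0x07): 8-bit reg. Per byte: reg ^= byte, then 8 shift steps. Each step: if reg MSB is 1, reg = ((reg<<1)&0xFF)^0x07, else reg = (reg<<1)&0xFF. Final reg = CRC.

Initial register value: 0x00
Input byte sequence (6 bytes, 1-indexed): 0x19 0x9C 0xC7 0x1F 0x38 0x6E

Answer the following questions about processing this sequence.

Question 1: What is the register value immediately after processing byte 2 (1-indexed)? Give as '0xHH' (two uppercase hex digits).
Answer: 0x37

Derivation:
After byte 1 (0x19): reg=0x4F
After byte 2 (0x9C): reg=0x37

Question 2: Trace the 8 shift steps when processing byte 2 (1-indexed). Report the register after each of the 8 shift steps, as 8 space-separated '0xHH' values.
After byte 1 (0x19): reg=0x4F
Register before byte 2: 0x4F
After XOR with byte 0x9C: 0xD3

Answer: 0xA1 0x45 0x8A 0x13 0x26 0x4C 0x98 0x37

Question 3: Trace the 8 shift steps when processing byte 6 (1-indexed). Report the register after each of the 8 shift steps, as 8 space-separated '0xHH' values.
Answer: 0x7C 0xF8 0xF7 0xE9 0xD5 0xAD 0x5D 0xBA

Derivation:
After byte 1 (0x19): reg=0x4F
After byte 2 (0x9C): reg=0x37
After byte 3 (0xC7): reg=0xDE
After byte 4 (0x1F): reg=0x49
After byte 5 (0x38): reg=0x50
Register before byte 6: 0x50
After XOR with byte 0x6E: 0x3E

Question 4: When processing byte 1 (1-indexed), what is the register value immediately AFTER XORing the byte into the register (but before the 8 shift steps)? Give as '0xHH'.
Register before byte 1: 0x00
Byte 1: 0x19
0x00 XOR 0x19 = 0x19

Answer: 0x19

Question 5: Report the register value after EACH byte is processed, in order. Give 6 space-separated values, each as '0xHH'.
0x4F 0x37 0xDE 0x49 0x50 0xBA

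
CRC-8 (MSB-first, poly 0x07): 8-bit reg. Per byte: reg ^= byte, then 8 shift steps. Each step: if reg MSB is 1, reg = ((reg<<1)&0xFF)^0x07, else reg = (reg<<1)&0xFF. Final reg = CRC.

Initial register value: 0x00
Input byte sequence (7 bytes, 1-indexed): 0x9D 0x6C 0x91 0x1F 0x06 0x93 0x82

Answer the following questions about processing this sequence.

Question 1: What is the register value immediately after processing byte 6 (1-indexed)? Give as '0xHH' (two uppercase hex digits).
Answer: 0xA1

Derivation:
After byte 1 (0x9D): reg=0xDA
After byte 2 (0x6C): reg=0x0B
After byte 3 (0x91): reg=0xCF
After byte 4 (0x1F): reg=0x3E
After byte 5 (0x06): reg=0xA8
After byte 6 (0x93): reg=0xA1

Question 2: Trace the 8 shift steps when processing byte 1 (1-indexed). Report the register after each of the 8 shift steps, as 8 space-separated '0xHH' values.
Register before byte 1: 0x00
After XOR with byte 0x9D: 0x9D

Answer: 0x3D 0x7A 0xF4 0xEF 0xD9 0xB5 0x6D 0xDA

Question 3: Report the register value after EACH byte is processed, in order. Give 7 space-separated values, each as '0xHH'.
0xDA 0x0B 0xCF 0x3E 0xA8 0xA1 0xE9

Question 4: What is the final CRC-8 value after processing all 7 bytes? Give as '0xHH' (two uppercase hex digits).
Answer: 0xE9

Derivation:
After byte 1 (0x9D): reg=0xDA
After byte 2 (0x6C): reg=0x0B
After byte 3 (0x91): reg=0xCF
After byte 4 (0x1F): reg=0x3E
After byte 5 (0x06): reg=0xA8
After byte 6 (0x93): reg=0xA1
After byte 7 (0x82): reg=0xE9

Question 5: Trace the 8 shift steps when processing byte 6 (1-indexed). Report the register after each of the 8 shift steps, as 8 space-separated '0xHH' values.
Answer: 0x76 0xEC 0xDF 0xB9 0x75 0xEA 0xD3 0xA1

Derivation:
After byte 1 (0x9D): reg=0xDA
After byte 2 (0x6C): reg=0x0B
After byte 3 (0x91): reg=0xCF
After byte 4 (0x1F): reg=0x3E
After byte 5 (0x06): reg=0xA8
Register before byte 6: 0xA8
After XOR with byte 0x93: 0x3B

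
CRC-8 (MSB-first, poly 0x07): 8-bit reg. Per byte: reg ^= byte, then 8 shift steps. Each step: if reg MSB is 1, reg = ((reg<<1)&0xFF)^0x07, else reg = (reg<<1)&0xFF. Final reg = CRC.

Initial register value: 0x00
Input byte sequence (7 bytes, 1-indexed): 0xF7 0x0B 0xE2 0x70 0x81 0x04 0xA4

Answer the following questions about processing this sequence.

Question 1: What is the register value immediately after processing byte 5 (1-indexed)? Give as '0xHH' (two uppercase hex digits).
Answer: 0x9E

Derivation:
After byte 1 (0xF7): reg=0xCB
After byte 2 (0x0B): reg=0x4E
After byte 3 (0xE2): reg=0x4D
After byte 4 (0x70): reg=0xB3
After byte 5 (0x81): reg=0x9E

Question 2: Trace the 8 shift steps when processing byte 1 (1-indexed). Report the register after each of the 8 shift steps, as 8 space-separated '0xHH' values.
Register before byte 1: 0x00
After XOR with byte 0xF7: 0xF7

Answer: 0xE9 0xD5 0xAD 0x5D 0xBA 0x73 0xE6 0xCB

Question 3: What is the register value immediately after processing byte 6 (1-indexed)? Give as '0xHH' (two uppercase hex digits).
After byte 1 (0xF7): reg=0xCB
After byte 2 (0x0B): reg=0x4E
After byte 3 (0xE2): reg=0x4D
After byte 4 (0x70): reg=0xB3
After byte 5 (0x81): reg=0x9E
After byte 6 (0x04): reg=0xCF

Answer: 0xCF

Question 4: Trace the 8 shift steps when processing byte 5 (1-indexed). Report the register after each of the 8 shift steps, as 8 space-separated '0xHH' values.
After byte 1 (0xF7): reg=0xCB
After byte 2 (0x0B): reg=0x4E
After byte 3 (0xE2): reg=0x4D
After byte 4 (0x70): reg=0xB3
Register before byte 5: 0xB3
After XOR with byte 0x81: 0x32

Answer: 0x64 0xC8 0x97 0x29 0x52 0xA4 0x4F 0x9E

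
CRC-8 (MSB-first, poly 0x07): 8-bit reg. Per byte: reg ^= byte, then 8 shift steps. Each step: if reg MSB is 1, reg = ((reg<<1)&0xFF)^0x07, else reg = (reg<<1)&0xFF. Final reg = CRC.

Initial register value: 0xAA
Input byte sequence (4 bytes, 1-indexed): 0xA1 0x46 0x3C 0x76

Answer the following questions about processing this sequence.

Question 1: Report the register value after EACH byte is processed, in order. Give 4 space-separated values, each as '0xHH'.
0x31 0x42 0x7D 0x31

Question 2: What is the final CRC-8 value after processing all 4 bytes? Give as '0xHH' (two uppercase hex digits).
After byte 1 (0xA1): reg=0x31
After byte 2 (0x46): reg=0x42
After byte 3 (0x3C): reg=0x7D
After byte 4 (0x76): reg=0x31

Answer: 0x31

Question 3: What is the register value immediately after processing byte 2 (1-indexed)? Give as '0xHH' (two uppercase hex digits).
After byte 1 (0xA1): reg=0x31
After byte 2 (0x46): reg=0x42

Answer: 0x42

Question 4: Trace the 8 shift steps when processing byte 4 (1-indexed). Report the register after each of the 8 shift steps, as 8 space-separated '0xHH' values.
After byte 1 (0xA1): reg=0x31
After byte 2 (0x46): reg=0x42
After byte 3 (0x3C): reg=0x7D
Register before byte 4: 0x7D
After XOR with byte 0x76: 0x0B

Answer: 0x16 0x2C 0x58 0xB0 0x67 0xCE 0x9B 0x31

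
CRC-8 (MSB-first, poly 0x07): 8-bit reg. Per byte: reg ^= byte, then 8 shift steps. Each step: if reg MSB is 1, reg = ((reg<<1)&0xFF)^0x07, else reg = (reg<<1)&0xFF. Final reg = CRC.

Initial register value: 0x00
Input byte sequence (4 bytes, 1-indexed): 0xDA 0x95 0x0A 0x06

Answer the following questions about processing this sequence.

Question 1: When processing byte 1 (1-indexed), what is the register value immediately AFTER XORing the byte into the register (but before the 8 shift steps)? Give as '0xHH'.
Answer: 0xDA

Derivation:
Register before byte 1: 0x00
Byte 1: 0xDA
0x00 XOR 0xDA = 0xDA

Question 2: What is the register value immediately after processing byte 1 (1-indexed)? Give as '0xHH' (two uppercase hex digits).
Answer: 0x08

Derivation:
After byte 1 (0xDA): reg=0x08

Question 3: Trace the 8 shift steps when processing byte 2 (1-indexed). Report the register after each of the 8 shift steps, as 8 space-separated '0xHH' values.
Answer: 0x3D 0x7A 0xF4 0xEF 0xD9 0xB5 0x6D 0xDA

Derivation:
After byte 1 (0xDA): reg=0x08
Register before byte 2: 0x08
After XOR with byte 0x95: 0x9D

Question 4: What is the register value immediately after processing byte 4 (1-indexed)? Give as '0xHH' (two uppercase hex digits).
After byte 1 (0xDA): reg=0x08
After byte 2 (0x95): reg=0xDA
After byte 3 (0x0A): reg=0x3E
After byte 4 (0x06): reg=0xA8

Answer: 0xA8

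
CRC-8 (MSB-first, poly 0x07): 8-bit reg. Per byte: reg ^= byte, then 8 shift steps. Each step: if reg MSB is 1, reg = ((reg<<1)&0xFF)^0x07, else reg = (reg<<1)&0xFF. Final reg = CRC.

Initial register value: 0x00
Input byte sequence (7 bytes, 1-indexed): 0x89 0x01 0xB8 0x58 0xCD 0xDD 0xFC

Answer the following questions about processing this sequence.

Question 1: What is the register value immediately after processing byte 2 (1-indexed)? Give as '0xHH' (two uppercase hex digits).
Answer: 0x0C

Derivation:
After byte 1 (0x89): reg=0xB6
After byte 2 (0x01): reg=0x0C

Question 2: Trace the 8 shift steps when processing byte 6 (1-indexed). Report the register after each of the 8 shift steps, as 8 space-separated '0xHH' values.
After byte 1 (0x89): reg=0xB6
After byte 2 (0x01): reg=0x0C
After byte 3 (0xB8): reg=0x05
After byte 4 (0x58): reg=0x94
After byte 5 (0xCD): reg=0x88
Register before byte 6: 0x88
After XOR with byte 0xDD: 0x55

Answer: 0xAA 0x53 0xA6 0x4B 0x96 0x2B 0x56 0xAC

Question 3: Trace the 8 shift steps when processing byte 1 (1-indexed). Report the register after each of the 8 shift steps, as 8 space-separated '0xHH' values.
Answer: 0x15 0x2A 0x54 0xA8 0x57 0xAE 0x5B 0xB6

Derivation:
Register before byte 1: 0x00
After XOR with byte 0x89: 0x89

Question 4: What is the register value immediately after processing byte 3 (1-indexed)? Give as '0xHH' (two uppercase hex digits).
Answer: 0x05

Derivation:
After byte 1 (0x89): reg=0xB6
After byte 2 (0x01): reg=0x0C
After byte 3 (0xB8): reg=0x05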